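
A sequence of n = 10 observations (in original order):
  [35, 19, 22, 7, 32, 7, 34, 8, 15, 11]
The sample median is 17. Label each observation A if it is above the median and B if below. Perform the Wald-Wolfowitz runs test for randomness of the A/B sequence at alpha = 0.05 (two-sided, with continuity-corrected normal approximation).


Step 1: Compute median = 17; label A = above, B = below.
Labels in order: AAABABABBB  (n_A = 5, n_B = 5)
Step 2: Count runs R = 6.
Step 3: Under H0 (random ordering), E[R] = 2*n_A*n_B/(n_A+n_B) + 1 = 2*5*5/10 + 1 = 6.0000.
        Var[R] = 2*n_A*n_B*(2*n_A*n_B - n_A - n_B) / ((n_A+n_B)^2 * (n_A+n_B-1)) = 2000/900 = 2.2222.
        SD[R] = 1.4907.
Step 4: R = E[R], so z = 0 with no continuity correction.
Step 5: Two-sided p-value via normal approximation = 2*(1 - Phi(|z|)) = 1.000000.
Step 6: alpha = 0.05. fail to reject H0.

R = 6, z = 0.0000, p = 1.000000, fail to reject H0.


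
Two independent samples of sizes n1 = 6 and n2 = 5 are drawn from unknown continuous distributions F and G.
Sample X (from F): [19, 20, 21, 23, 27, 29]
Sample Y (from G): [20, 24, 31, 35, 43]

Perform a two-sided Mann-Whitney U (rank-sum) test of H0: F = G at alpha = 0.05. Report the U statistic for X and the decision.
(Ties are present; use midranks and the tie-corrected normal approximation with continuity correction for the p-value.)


Step 1: Combine and sort all 11 observations; assign midranks.
sorted (value, group): (19,X), (20,X), (20,Y), (21,X), (23,X), (24,Y), (27,X), (29,X), (31,Y), (35,Y), (43,Y)
ranks: 19->1, 20->2.5, 20->2.5, 21->4, 23->5, 24->6, 27->7, 29->8, 31->9, 35->10, 43->11
Step 2: Rank sum for X: R1 = 1 + 2.5 + 4 + 5 + 7 + 8 = 27.5.
Step 3: U_X = R1 - n1(n1+1)/2 = 27.5 - 6*7/2 = 27.5 - 21 = 6.5.
       U_Y = n1*n2 - U_X = 30 - 6.5 = 23.5.
Step 4: Ties are present, so use the tie-corrected normal approximation (with continuity correction) for the p-value.
Step 5: p-value = 0.143215; compare to alpha = 0.05. fail to reject H0.

U_X = 6.5, p = 0.143215, fail to reject H0 at alpha = 0.05.


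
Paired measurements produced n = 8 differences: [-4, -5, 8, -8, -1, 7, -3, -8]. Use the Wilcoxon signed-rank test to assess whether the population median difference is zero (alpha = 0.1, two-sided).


Step 1: Drop any zero differences (none here) and take |d_i|.
|d| = [4, 5, 8, 8, 1, 7, 3, 8]
Step 2: Midrank |d_i| (ties get averaged ranks).
ranks: |4|->3, |5|->4, |8|->7, |8|->7, |1|->1, |7|->5, |3|->2, |8|->7
Step 3: Attach original signs; sum ranks with positive sign and with negative sign.
W+ = 7 + 5 = 12
W- = 3 + 4 + 7 + 1 + 2 + 7 = 24
(Check: W+ + W- = 36 should equal n(n+1)/2 = 36.)
Step 4: Test statistic W = min(W+, W-) = 12.
Step 5: Ties in |d|, so use the tie-corrected normal approximation.
        E[W] = n(n+1)/4 = 8*9/4 = 18.
        Tie groups: |d|=8 (t=3); sum(t^3 - t) = 24.
        Var[W] = n(n+1)(2n+1)/24 - sum(t^3-t)/48 = 1224/24 - 24/48 = 50.5.
        z = (W - E[W]) / sqrt(Var[W]) = (12 - 18) / 7.1063 = -0.8443.
        Two-sided p = 2*Phi(z) = 0.398492.
Step 6: alpha = 0.1. fail to reject H0.

W+ = 12, W- = 24, W = min = 12, p = 0.398492, fail to reject H0.


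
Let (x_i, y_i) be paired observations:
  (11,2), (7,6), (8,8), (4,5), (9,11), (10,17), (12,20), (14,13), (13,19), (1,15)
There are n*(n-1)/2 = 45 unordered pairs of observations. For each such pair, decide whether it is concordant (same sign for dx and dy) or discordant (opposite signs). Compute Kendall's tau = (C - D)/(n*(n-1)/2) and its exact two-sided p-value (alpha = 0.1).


Step 1: Enumerate the 45 unordered pairs (i,j) with i<j and classify each by sign(x_j-x_i) * sign(y_j-y_i).
  (1,2):dx=-4,dy=+4->D; (1,3):dx=-3,dy=+6->D; (1,4):dx=-7,dy=+3->D; (1,5):dx=-2,dy=+9->D
  (1,6):dx=-1,dy=+15->D; (1,7):dx=+1,dy=+18->C; (1,8):dx=+3,dy=+11->C; (1,9):dx=+2,dy=+17->C
  (1,10):dx=-10,dy=+13->D; (2,3):dx=+1,dy=+2->C; (2,4):dx=-3,dy=-1->C; (2,5):dx=+2,dy=+5->C
  (2,6):dx=+3,dy=+11->C; (2,7):dx=+5,dy=+14->C; (2,8):dx=+7,dy=+7->C; (2,9):dx=+6,dy=+13->C
  (2,10):dx=-6,dy=+9->D; (3,4):dx=-4,dy=-3->C; (3,5):dx=+1,dy=+3->C; (3,6):dx=+2,dy=+9->C
  (3,7):dx=+4,dy=+12->C; (3,8):dx=+6,dy=+5->C; (3,9):dx=+5,dy=+11->C; (3,10):dx=-7,dy=+7->D
  (4,5):dx=+5,dy=+6->C; (4,6):dx=+6,dy=+12->C; (4,7):dx=+8,dy=+15->C; (4,8):dx=+10,dy=+8->C
  (4,9):dx=+9,dy=+14->C; (4,10):dx=-3,dy=+10->D; (5,6):dx=+1,dy=+6->C; (5,7):dx=+3,dy=+9->C
  (5,8):dx=+5,dy=+2->C; (5,9):dx=+4,dy=+8->C; (5,10):dx=-8,dy=+4->D; (6,7):dx=+2,dy=+3->C
  (6,8):dx=+4,dy=-4->D; (6,9):dx=+3,dy=+2->C; (6,10):dx=-9,dy=-2->C; (7,8):dx=+2,dy=-7->D
  (7,9):dx=+1,dy=-1->D; (7,10):dx=-11,dy=-5->C; (8,9):dx=-1,dy=+6->D; (8,10):dx=-13,dy=+2->D
  (9,10):dx=-12,dy=-4->C
Step 2: C = 30, D = 15, total pairs = 45.
Step 3: tau = (C - D)/(n(n-1)/2) = (30 - 15)/45 = 0.333333.
Step 4: Exact two-sided p-value (enumerate n! = 3628800 permutations of y under H0): p = 0.216373.
Step 5: alpha = 0.1. fail to reject H0.

tau_b = 0.3333 (C=30, D=15), p = 0.216373, fail to reject H0.


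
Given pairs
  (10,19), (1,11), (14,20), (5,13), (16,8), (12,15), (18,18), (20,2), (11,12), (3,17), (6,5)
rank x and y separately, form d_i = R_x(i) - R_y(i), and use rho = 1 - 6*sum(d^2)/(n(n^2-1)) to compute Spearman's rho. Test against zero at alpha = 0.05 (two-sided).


Step 1: Rank x and y separately (midranks; no ties here).
rank(x): 10->5, 1->1, 14->8, 5->3, 16->9, 12->7, 18->10, 20->11, 11->6, 3->2, 6->4
rank(y): 19->10, 11->4, 20->11, 13->6, 8->3, 15->7, 18->9, 2->1, 12->5, 17->8, 5->2
Step 2: d_i = R_x(i) - R_y(i); compute d_i^2.
  (5-10)^2=25, (1-4)^2=9, (8-11)^2=9, (3-6)^2=9, (9-3)^2=36, (7-7)^2=0, (10-9)^2=1, (11-1)^2=100, (6-5)^2=1, (2-8)^2=36, (4-2)^2=4
sum(d^2) = 230.
Step 3: rho = 1 - 6*230 / (11*(11^2 - 1)) = 1 - 1380/1320 = -0.045455.
Step 4: Under H0, t = rho * sqrt((n-2)/(1-rho^2)) = -0.1365 ~ t(9).
Step 5: Two-sided p-value from the t-distribution with 9 df = 0.894427.
Step 6: alpha = 0.05. fail to reject H0.

rho = -0.0455, p = 0.894427, fail to reject H0 at alpha = 0.05.


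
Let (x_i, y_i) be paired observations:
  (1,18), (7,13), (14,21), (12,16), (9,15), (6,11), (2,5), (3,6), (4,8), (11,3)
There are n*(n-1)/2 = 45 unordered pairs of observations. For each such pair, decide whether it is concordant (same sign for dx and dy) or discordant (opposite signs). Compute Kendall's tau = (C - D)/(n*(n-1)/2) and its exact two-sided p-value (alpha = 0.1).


Step 1: Enumerate the 45 unordered pairs (i,j) with i<j and classify each by sign(x_j-x_i) * sign(y_j-y_i).
  (1,2):dx=+6,dy=-5->D; (1,3):dx=+13,dy=+3->C; (1,4):dx=+11,dy=-2->D; (1,5):dx=+8,dy=-3->D
  (1,6):dx=+5,dy=-7->D; (1,7):dx=+1,dy=-13->D; (1,8):dx=+2,dy=-12->D; (1,9):dx=+3,dy=-10->D
  (1,10):dx=+10,dy=-15->D; (2,3):dx=+7,dy=+8->C; (2,4):dx=+5,dy=+3->C; (2,5):dx=+2,dy=+2->C
  (2,6):dx=-1,dy=-2->C; (2,7):dx=-5,dy=-8->C; (2,8):dx=-4,dy=-7->C; (2,9):dx=-3,dy=-5->C
  (2,10):dx=+4,dy=-10->D; (3,4):dx=-2,dy=-5->C; (3,5):dx=-5,dy=-6->C; (3,6):dx=-8,dy=-10->C
  (3,7):dx=-12,dy=-16->C; (3,8):dx=-11,dy=-15->C; (3,9):dx=-10,dy=-13->C; (3,10):dx=-3,dy=-18->C
  (4,5):dx=-3,dy=-1->C; (4,6):dx=-6,dy=-5->C; (4,7):dx=-10,dy=-11->C; (4,8):dx=-9,dy=-10->C
  (4,9):dx=-8,dy=-8->C; (4,10):dx=-1,dy=-13->C; (5,6):dx=-3,dy=-4->C; (5,7):dx=-7,dy=-10->C
  (5,8):dx=-6,dy=-9->C; (5,9):dx=-5,dy=-7->C; (5,10):dx=+2,dy=-12->D; (6,7):dx=-4,dy=-6->C
  (6,8):dx=-3,dy=-5->C; (6,9):dx=-2,dy=-3->C; (6,10):dx=+5,dy=-8->D; (7,8):dx=+1,dy=+1->C
  (7,9):dx=+2,dy=+3->C; (7,10):dx=+9,dy=-2->D; (8,9):dx=+1,dy=+2->C; (8,10):dx=+8,dy=-3->D
  (9,10):dx=+7,dy=-5->D
Step 2: C = 31, D = 14, total pairs = 45.
Step 3: tau = (C - D)/(n(n-1)/2) = (31 - 14)/45 = 0.377778.
Step 4: Exact two-sided p-value (enumerate n! = 3628800 permutations of y under H0): p = 0.155742.
Step 5: alpha = 0.1. fail to reject H0.

tau_b = 0.3778 (C=31, D=14), p = 0.155742, fail to reject H0.


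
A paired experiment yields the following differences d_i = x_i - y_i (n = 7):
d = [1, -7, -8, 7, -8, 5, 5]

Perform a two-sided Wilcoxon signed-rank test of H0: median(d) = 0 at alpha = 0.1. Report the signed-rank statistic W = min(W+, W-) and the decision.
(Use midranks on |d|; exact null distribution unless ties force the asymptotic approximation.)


Step 1: Drop any zero differences (none here) and take |d_i|.
|d| = [1, 7, 8, 7, 8, 5, 5]
Step 2: Midrank |d_i| (ties get averaged ranks).
ranks: |1|->1, |7|->4.5, |8|->6.5, |7|->4.5, |8|->6.5, |5|->2.5, |5|->2.5
Step 3: Attach original signs; sum ranks with positive sign and with negative sign.
W+ = 1 + 4.5 + 2.5 + 2.5 = 10.5
W- = 4.5 + 6.5 + 6.5 = 17.5
(Check: W+ + W- = 28 should equal n(n+1)/2 = 28.)
Step 4: Test statistic W = min(W+, W-) = 10.5.
Step 5: Ties in |d|, so use the tie-corrected normal approximation.
        E[W] = n(n+1)/4 = 7*8/4 = 14.
        Tie groups: |d|=5 (t=2), |d|=7 (t=2), |d|=8 (t=2); sum(t^3 - t) = 18.
        Var[W] = n(n+1)(2n+1)/24 - sum(t^3-t)/48 = 840/24 - 18/48 = 34.625.
        z = (W - E[W]) / sqrt(Var[W]) = (10.5 - 14) / 5.8843 = -0.5948.
        Two-sided p = 2*Phi(z) = 0.551975.
Step 6: alpha = 0.1. fail to reject H0.

W+ = 10.5, W- = 17.5, W = min = 10.5, p = 0.551975, fail to reject H0.


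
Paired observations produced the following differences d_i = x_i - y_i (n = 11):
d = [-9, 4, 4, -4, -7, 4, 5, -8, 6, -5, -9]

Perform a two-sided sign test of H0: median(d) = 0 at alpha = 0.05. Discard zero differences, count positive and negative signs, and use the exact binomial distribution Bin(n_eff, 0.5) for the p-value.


Step 1: Discard zero differences. Original n = 11; n_eff = number of nonzero differences = 11.
Nonzero differences (with sign): -9, +4, +4, -4, -7, +4, +5, -8, +6, -5, -9
Step 2: Count signs: positive = 5, negative = 6.
Step 3: Under H0: P(positive) = 0.5, so the number of positives S ~ Bin(11, 0.5).
Step 4: Two-sided exact p-value = sum of Bin(11,0.5) probabilities at or below the observed probability = 1.000000.
Step 5: alpha = 0.05. fail to reject H0.

n_eff = 11, pos = 5, neg = 6, p = 1.000000, fail to reject H0.


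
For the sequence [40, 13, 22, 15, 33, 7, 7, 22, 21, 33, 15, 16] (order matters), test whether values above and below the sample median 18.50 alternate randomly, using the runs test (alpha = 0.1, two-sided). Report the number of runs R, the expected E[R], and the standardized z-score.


Step 1: Compute median = 18.50; label A = above, B = below.
Labels in order: ABABABBAAABB  (n_A = 6, n_B = 6)
Step 2: Count runs R = 8.
Step 3: Under H0 (random ordering), E[R] = 2*n_A*n_B/(n_A+n_B) + 1 = 2*6*6/12 + 1 = 7.0000.
        Var[R] = 2*n_A*n_B*(2*n_A*n_B - n_A - n_B) / ((n_A+n_B)^2 * (n_A+n_B-1)) = 4320/1584 = 2.7273.
        SD[R] = 1.6514.
Step 4: Continuity-corrected z = (R - 0.5 - E[R]) / SD[R] = (8 - 0.5 - 7.0000) / 1.6514 = 0.3028.
Step 5: Two-sided p-value via normal approximation = 2*(1 - Phi(|z|)) = 0.762069.
Step 6: alpha = 0.1. fail to reject H0.

R = 8, z = 0.3028, p = 0.762069, fail to reject H0.


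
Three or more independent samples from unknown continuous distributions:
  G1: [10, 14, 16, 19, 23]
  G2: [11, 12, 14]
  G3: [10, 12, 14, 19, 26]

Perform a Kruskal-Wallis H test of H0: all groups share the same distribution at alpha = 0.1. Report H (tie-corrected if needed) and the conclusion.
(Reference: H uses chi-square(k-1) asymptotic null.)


Step 1: Combine all N = 13 observations and assign midranks.
sorted (value, group, rank): (10,G1,1.5), (10,G3,1.5), (11,G2,3), (12,G2,4.5), (12,G3,4.5), (14,G1,7), (14,G2,7), (14,G3,7), (16,G1,9), (19,G1,10.5), (19,G3,10.5), (23,G1,12), (26,G3,13)
Step 2: Sum ranks within each group.
R_1 = 40 (n_1 = 5)
R_2 = 14.5 (n_2 = 3)
R_3 = 36.5 (n_3 = 5)
Step 3: H = 12/(N(N+1)) * sum(R_i^2/n_i) - 3(N+1)
     = 12/(13*14) * (40^2/5 + 14.5^2/3 + 36.5^2/5) - 3*14
     = 0.065934 * 656.533 - 42
     = 1.287912.
Step 4: Ties present; correction factor C = 1 - 42/(13^3 - 13) = 0.980769. Corrected H = 1.287912 / 0.980769 = 1.313165.
Step 5: Under H0, H ~ chi^2(2); p-value = 0.518621.
Step 6: alpha = 0.1. fail to reject H0.

H = 1.3132, df = 2, p = 0.518621, fail to reject H0.


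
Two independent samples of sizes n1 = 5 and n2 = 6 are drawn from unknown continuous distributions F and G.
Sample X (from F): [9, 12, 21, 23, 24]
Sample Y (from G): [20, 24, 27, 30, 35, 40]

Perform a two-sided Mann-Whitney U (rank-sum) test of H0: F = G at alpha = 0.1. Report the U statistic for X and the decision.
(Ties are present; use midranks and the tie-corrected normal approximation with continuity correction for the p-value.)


Step 1: Combine and sort all 11 observations; assign midranks.
sorted (value, group): (9,X), (12,X), (20,Y), (21,X), (23,X), (24,X), (24,Y), (27,Y), (30,Y), (35,Y), (40,Y)
ranks: 9->1, 12->2, 20->3, 21->4, 23->5, 24->6.5, 24->6.5, 27->8, 30->9, 35->10, 40->11
Step 2: Rank sum for X: R1 = 1 + 2 + 4 + 5 + 6.5 = 18.5.
Step 3: U_X = R1 - n1(n1+1)/2 = 18.5 - 5*6/2 = 18.5 - 15 = 3.5.
       U_Y = n1*n2 - U_X = 30 - 3.5 = 26.5.
Step 4: Ties are present, so use the tie-corrected normal approximation (with continuity correction) for the p-value.
Step 5: p-value = 0.044126; compare to alpha = 0.1. reject H0.

U_X = 3.5, p = 0.044126, reject H0 at alpha = 0.1.


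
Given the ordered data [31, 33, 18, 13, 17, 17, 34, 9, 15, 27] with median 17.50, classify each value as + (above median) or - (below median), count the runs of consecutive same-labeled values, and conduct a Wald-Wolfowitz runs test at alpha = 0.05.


Step 1: Compute median = 17.50; label A = above, B = below.
Labels in order: AAABBBABBA  (n_A = 5, n_B = 5)
Step 2: Count runs R = 5.
Step 3: Under H0 (random ordering), E[R] = 2*n_A*n_B/(n_A+n_B) + 1 = 2*5*5/10 + 1 = 6.0000.
        Var[R] = 2*n_A*n_B*(2*n_A*n_B - n_A - n_B) / ((n_A+n_B)^2 * (n_A+n_B-1)) = 2000/900 = 2.2222.
        SD[R] = 1.4907.
Step 4: Continuity-corrected z = (R + 0.5 - E[R]) / SD[R] = (5 + 0.5 - 6.0000) / 1.4907 = -0.3354.
Step 5: Two-sided p-value via normal approximation = 2*(1 - Phi(|z|)) = 0.737316.
Step 6: alpha = 0.05. fail to reject H0.

R = 5, z = -0.3354, p = 0.737316, fail to reject H0.


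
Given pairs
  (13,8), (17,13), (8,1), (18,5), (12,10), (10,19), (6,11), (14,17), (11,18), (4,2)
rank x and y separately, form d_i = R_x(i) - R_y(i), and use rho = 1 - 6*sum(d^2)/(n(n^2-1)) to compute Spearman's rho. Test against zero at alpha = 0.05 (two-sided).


Step 1: Rank x and y separately (midranks; no ties here).
rank(x): 13->7, 17->9, 8->3, 18->10, 12->6, 10->4, 6->2, 14->8, 11->5, 4->1
rank(y): 8->4, 13->7, 1->1, 5->3, 10->5, 19->10, 11->6, 17->8, 18->9, 2->2
Step 2: d_i = R_x(i) - R_y(i); compute d_i^2.
  (7-4)^2=9, (9-7)^2=4, (3-1)^2=4, (10-3)^2=49, (6-5)^2=1, (4-10)^2=36, (2-6)^2=16, (8-8)^2=0, (5-9)^2=16, (1-2)^2=1
sum(d^2) = 136.
Step 3: rho = 1 - 6*136 / (10*(10^2 - 1)) = 1 - 816/990 = 0.175758.
Step 4: Under H0, t = rho * sqrt((n-2)/(1-rho^2)) = 0.5050 ~ t(8).
Step 5: Two-sided p-value from the t-distribution with 8 df = 0.627188.
Step 6: alpha = 0.05. fail to reject H0.

rho = 0.1758, p = 0.627188, fail to reject H0 at alpha = 0.05.


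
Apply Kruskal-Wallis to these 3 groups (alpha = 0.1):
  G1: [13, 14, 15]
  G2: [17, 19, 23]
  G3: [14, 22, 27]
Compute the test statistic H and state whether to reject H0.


Step 1: Combine all N = 9 observations and assign midranks.
sorted (value, group, rank): (13,G1,1), (14,G1,2.5), (14,G3,2.5), (15,G1,4), (17,G2,5), (19,G2,6), (22,G3,7), (23,G2,8), (27,G3,9)
Step 2: Sum ranks within each group.
R_1 = 7.5 (n_1 = 3)
R_2 = 19 (n_2 = 3)
R_3 = 18.5 (n_3 = 3)
Step 3: H = 12/(N(N+1)) * sum(R_i^2/n_i) - 3(N+1)
     = 12/(9*10) * (7.5^2/3 + 19^2/3 + 18.5^2/3) - 3*10
     = 0.133333 * 253.167 - 30
     = 3.755556.
Step 4: Ties present; correction factor C = 1 - 6/(9^3 - 9) = 0.991667. Corrected H = 3.755556 / 0.991667 = 3.787115.
Step 5: Under H0, H ~ chi^2(2); p-value = 0.150535.
Step 6: alpha = 0.1. fail to reject H0.

H = 3.7871, df = 2, p = 0.150535, fail to reject H0.


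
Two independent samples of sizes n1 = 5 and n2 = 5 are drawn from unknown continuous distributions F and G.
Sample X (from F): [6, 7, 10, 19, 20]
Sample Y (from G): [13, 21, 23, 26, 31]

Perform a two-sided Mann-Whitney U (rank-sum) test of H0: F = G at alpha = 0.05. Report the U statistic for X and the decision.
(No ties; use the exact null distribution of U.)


Step 1: Combine and sort all 10 observations; assign midranks.
sorted (value, group): (6,X), (7,X), (10,X), (13,Y), (19,X), (20,X), (21,Y), (23,Y), (26,Y), (31,Y)
ranks: 6->1, 7->2, 10->3, 13->4, 19->5, 20->6, 21->7, 23->8, 26->9, 31->10
Step 2: Rank sum for X: R1 = 1 + 2 + 3 + 5 + 6 = 17.
Step 3: U_X = R1 - n1(n1+1)/2 = 17 - 5*6/2 = 17 - 15 = 2.
       U_Y = n1*n2 - U_X = 25 - 2 = 23.
Step 4: No ties, so the exact null distribution of U (based on enumerating the C(10,5) = 252 equally likely rank assignments) gives the two-sided p-value.
Step 5: p-value = 0.031746; compare to alpha = 0.05. reject H0.

U_X = 2, p = 0.031746, reject H0 at alpha = 0.05.


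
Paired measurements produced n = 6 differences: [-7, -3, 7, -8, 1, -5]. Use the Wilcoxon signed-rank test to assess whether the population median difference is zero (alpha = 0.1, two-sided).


Step 1: Drop any zero differences (none here) and take |d_i|.
|d| = [7, 3, 7, 8, 1, 5]
Step 2: Midrank |d_i| (ties get averaged ranks).
ranks: |7|->4.5, |3|->2, |7|->4.5, |8|->6, |1|->1, |5|->3
Step 3: Attach original signs; sum ranks with positive sign and with negative sign.
W+ = 4.5 + 1 = 5.5
W- = 4.5 + 2 + 6 + 3 = 15.5
(Check: W+ + W- = 21 should equal n(n+1)/2 = 21.)
Step 4: Test statistic W = min(W+, W-) = 5.5.
Step 5: Ties in |d|, so use the tie-corrected normal approximation.
        E[W] = n(n+1)/4 = 6*7/4 = 10.5.
        Tie groups: |d|=7 (t=2); sum(t^3 - t) = 6.
        Var[W] = n(n+1)(2n+1)/24 - sum(t^3-t)/48 = 546/24 - 6/48 = 22.625.
        z = (W - E[W]) / sqrt(Var[W]) = (5.5 - 10.5) / 4.7566 = -1.0512.
        Two-sided p = 2*Phi(z) = 0.293177.
Step 6: alpha = 0.1. fail to reject H0.

W+ = 5.5, W- = 15.5, W = min = 5.5, p = 0.293177, fail to reject H0.


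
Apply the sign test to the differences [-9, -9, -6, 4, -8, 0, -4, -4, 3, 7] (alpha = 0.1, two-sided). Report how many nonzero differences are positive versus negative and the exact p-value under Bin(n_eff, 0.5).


Step 1: Discard zero differences. Original n = 10; n_eff = number of nonzero differences = 9.
Nonzero differences (with sign): -9, -9, -6, +4, -8, -4, -4, +3, +7
Step 2: Count signs: positive = 3, negative = 6.
Step 3: Under H0: P(positive) = 0.5, so the number of positives S ~ Bin(9, 0.5).
Step 4: Two-sided exact p-value = sum of Bin(9,0.5) probabilities at or below the observed probability = 0.507812.
Step 5: alpha = 0.1. fail to reject H0.

n_eff = 9, pos = 3, neg = 6, p = 0.507812, fail to reject H0.


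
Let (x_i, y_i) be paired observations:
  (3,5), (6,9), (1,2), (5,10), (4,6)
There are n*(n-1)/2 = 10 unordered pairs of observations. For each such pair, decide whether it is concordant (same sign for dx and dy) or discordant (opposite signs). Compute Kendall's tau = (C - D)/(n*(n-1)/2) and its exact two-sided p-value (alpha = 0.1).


Step 1: Enumerate the 10 unordered pairs (i,j) with i<j and classify each by sign(x_j-x_i) * sign(y_j-y_i).
  (1,2):dx=+3,dy=+4->C; (1,3):dx=-2,dy=-3->C; (1,4):dx=+2,dy=+5->C; (1,5):dx=+1,dy=+1->C
  (2,3):dx=-5,dy=-7->C; (2,4):dx=-1,dy=+1->D; (2,5):dx=-2,dy=-3->C; (3,4):dx=+4,dy=+8->C
  (3,5):dx=+3,dy=+4->C; (4,5):dx=-1,dy=-4->C
Step 2: C = 9, D = 1, total pairs = 10.
Step 3: tau = (C - D)/(n(n-1)/2) = (9 - 1)/10 = 0.800000.
Step 4: Exact two-sided p-value (enumerate n! = 120 permutations of y under H0): p = 0.083333.
Step 5: alpha = 0.1. reject H0.

tau_b = 0.8000 (C=9, D=1), p = 0.083333, reject H0.


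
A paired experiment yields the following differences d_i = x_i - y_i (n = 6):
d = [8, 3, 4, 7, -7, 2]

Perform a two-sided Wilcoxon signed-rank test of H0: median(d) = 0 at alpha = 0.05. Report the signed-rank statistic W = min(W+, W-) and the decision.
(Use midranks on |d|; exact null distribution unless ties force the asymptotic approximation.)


Step 1: Drop any zero differences (none here) and take |d_i|.
|d| = [8, 3, 4, 7, 7, 2]
Step 2: Midrank |d_i| (ties get averaged ranks).
ranks: |8|->6, |3|->2, |4|->3, |7|->4.5, |7|->4.5, |2|->1
Step 3: Attach original signs; sum ranks with positive sign and with negative sign.
W+ = 6 + 2 + 3 + 4.5 + 1 = 16.5
W- = 4.5 = 4.5
(Check: W+ + W- = 21 should equal n(n+1)/2 = 21.)
Step 4: Test statistic W = min(W+, W-) = 4.5.
Step 5: Ties in |d|, so use the tie-corrected normal approximation.
        E[W] = n(n+1)/4 = 6*7/4 = 10.5.
        Tie groups: |d|=7 (t=2); sum(t^3 - t) = 6.
        Var[W] = n(n+1)(2n+1)/24 - sum(t^3-t)/48 = 546/24 - 6/48 = 22.625.
        z = (W - E[W]) / sqrt(Var[W]) = (4.5 - 10.5) / 4.7566 = -1.2614.
        Two-sided p = 2*Phi(z) = 0.207160.
Step 6: alpha = 0.05. fail to reject H0.

W+ = 16.5, W- = 4.5, W = min = 4.5, p = 0.207160, fail to reject H0.


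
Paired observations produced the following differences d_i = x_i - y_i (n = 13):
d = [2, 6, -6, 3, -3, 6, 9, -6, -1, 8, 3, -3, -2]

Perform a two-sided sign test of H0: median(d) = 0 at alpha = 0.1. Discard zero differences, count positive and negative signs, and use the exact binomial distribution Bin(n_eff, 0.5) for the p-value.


Step 1: Discard zero differences. Original n = 13; n_eff = number of nonzero differences = 13.
Nonzero differences (with sign): +2, +6, -6, +3, -3, +6, +9, -6, -1, +8, +3, -3, -2
Step 2: Count signs: positive = 7, negative = 6.
Step 3: Under H0: P(positive) = 0.5, so the number of positives S ~ Bin(13, 0.5).
Step 4: Two-sided exact p-value = sum of Bin(13,0.5) probabilities at or below the observed probability = 1.000000.
Step 5: alpha = 0.1. fail to reject H0.

n_eff = 13, pos = 7, neg = 6, p = 1.000000, fail to reject H0.


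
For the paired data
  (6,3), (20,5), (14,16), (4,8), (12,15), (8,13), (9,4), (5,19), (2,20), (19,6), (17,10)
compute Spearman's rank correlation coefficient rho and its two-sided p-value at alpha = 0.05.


Step 1: Rank x and y separately (midranks; no ties here).
rank(x): 6->4, 20->11, 14->8, 4->2, 12->7, 8->5, 9->6, 5->3, 2->1, 19->10, 17->9
rank(y): 3->1, 5->3, 16->9, 8->5, 15->8, 13->7, 4->2, 19->10, 20->11, 6->4, 10->6
Step 2: d_i = R_x(i) - R_y(i); compute d_i^2.
  (4-1)^2=9, (11-3)^2=64, (8-9)^2=1, (2-5)^2=9, (7-8)^2=1, (5-7)^2=4, (6-2)^2=16, (3-10)^2=49, (1-11)^2=100, (10-4)^2=36, (9-6)^2=9
sum(d^2) = 298.
Step 3: rho = 1 - 6*298 / (11*(11^2 - 1)) = 1 - 1788/1320 = -0.354545.
Step 4: Under H0, t = rho * sqrt((n-2)/(1-rho^2)) = -1.1375 ~ t(9).
Step 5: Two-sided p-value from the t-distribution with 9 df = 0.284693.
Step 6: alpha = 0.05. fail to reject H0.

rho = -0.3545, p = 0.284693, fail to reject H0 at alpha = 0.05.


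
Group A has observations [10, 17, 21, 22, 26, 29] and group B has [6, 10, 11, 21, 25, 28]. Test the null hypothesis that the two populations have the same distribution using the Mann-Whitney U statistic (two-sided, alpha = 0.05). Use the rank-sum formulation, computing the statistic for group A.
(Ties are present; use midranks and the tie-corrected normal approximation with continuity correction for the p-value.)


Step 1: Combine and sort all 12 observations; assign midranks.
sorted (value, group): (6,Y), (10,X), (10,Y), (11,Y), (17,X), (21,X), (21,Y), (22,X), (25,Y), (26,X), (28,Y), (29,X)
ranks: 6->1, 10->2.5, 10->2.5, 11->4, 17->5, 21->6.5, 21->6.5, 22->8, 25->9, 26->10, 28->11, 29->12
Step 2: Rank sum for X: R1 = 2.5 + 5 + 6.5 + 8 + 10 + 12 = 44.
Step 3: U_X = R1 - n1(n1+1)/2 = 44 - 6*7/2 = 44 - 21 = 23.
       U_Y = n1*n2 - U_X = 36 - 23 = 13.
Step 4: Ties are present, so use the tie-corrected normal approximation (with continuity correction) for the p-value.
Step 5: p-value = 0.469613; compare to alpha = 0.05. fail to reject H0.

U_X = 23, p = 0.469613, fail to reject H0 at alpha = 0.05.


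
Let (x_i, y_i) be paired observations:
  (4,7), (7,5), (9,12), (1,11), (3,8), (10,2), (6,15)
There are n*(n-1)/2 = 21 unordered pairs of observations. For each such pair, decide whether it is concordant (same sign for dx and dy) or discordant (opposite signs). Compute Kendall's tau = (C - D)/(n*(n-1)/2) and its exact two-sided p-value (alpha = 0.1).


Step 1: Enumerate the 21 unordered pairs (i,j) with i<j and classify each by sign(x_j-x_i) * sign(y_j-y_i).
  (1,2):dx=+3,dy=-2->D; (1,3):dx=+5,dy=+5->C; (1,4):dx=-3,dy=+4->D; (1,5):dx=-1,dy=+1->D
  (1,6):dx=+6,dy=-5->D; (1,7):dx=+2,dy=+8->C; (2,3):dx=+2,dy=+7->C; (2,4):dx=-6,dy=+6->D
  (2,5):dx=-4,dy=+3->D; (2,6):dx=+3,dy=-3->D; (2,7):dx=-1,dy=+10->D; (3,4):dx=-8,dy=-1->C
  (3,5):dx=-6,dy=-4->C; (3,6):dx=+1,dy=-10->D; (3,7):dx=-3,dy=+3->D; (4,5):dx=+2,dy=-3->D
  (4,6):dx=+9,dy=-9->D; (4,7):dx=+5,dy=+4->C; (5,6):dx=+7,dy=-6->D; (5,7):dx=+3,dy=+7->C
  (6,7):dx=-4,dy=+13->D
Step 2: C = 7, D = 14, total pairs = 21.
Step 3: tau = (C - D)/(n(n-1)/2) = (7 - 14)/21 = -0.333333.
Step 4: Exact two-sided p-value (enumerate n! = 5040 permutations of y under H0): p = 0.381349.
Step 5: alpha = 0.1. fail to reject H0.

tau_b = -0.3333 (C=7, D=14), p = 0.381349, fail to reject H0.


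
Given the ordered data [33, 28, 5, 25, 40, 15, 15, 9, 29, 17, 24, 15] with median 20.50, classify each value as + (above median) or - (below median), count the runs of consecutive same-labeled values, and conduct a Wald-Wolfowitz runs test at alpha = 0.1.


Step 1: Compute median = 20.50; label A = above, B = below.
Labels in order: AABAABBBABAB  (n_A = 6, n_B = 6)
Step 2: Count runs R = 8.
Step 3: Under H0 (random ordering), E[R] = 2*n_A*n_B/(n_A+n_B) + 1 = 2*6*6/12 + 1 = 7.0000.
        Var[R] = 2*n_A*n_B*(2*n_A*n_B - n_A - n_B) / ((n_A+n_B)^2 * (n_A+n_B-1)) = 4320/1584 = 2.7273.
        SD[R] = 1.6514.
Step 4: Continuity-corrected z = (R - 0.5 - E[R]) / SD[R] = (8 - 0.5 - 7.0000) / 1.6514 = 0.3028.
Step 5: Two-sided p-value via normal approximation = 2*(1 - Phi(|z|)) = 0.762069.
Step 6: alpha = 0.1. fail to reject H0.

R = 8, z = 0.3028, p = 0.762069, fail to reject H0.


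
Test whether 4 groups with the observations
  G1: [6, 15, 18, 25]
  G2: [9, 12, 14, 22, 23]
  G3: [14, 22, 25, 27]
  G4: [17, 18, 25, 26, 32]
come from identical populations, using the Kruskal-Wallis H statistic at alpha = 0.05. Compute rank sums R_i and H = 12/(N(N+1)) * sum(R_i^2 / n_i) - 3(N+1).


Step 1: Combine all N = 18 observations and assign midranks.
sorted (value, group, rank): (6,G1,1), (9,G2,2), (12,G2,3), (14,G2,4.5), (14,G3,4.5), (15,G1,6), (17,G4,7), (18,G1,8.5), (18,G4,8.5), (22,G2,10.5), (22,G3,10.5), (23,G2,12), (25,G1,14), (25,G3,14), (25,G4,14), (26,G4,16), (27,G3,17), (32,G4,18)
Step 2: Sum ranks within each group.
R_1 = 29.5 (n_1 = 4)
R_2 = 32 (n_2 = 5)
R_3 = 46 (n_3 = 4)
R_4 = 63.5 (n_4 = 5)
Step 3: H = 12/(N(N+1)) * sum(R_i^2/n_i) - 3(N+1)
     = 12/(18*19) * (29.5^2/4 + 32^2/5 + 46^2/4 + 63.5^2/5) - 3*19
     = 0.035088 * 1757.81 - 57
     = 4.677632.
Step 4: Ties present; correction factor C = 1 - 42/(18^3 - 18) = 0.992776. Corrected H = 4.677632 / 0.992776 = 4.711668.
Step 5: Under H0, H ~ chi^2(3); p-value = 0.194169.
Step 6: alpha = 0.05. fail to reject H0.

H = 4.7117, df = 3, p = 0.194169, fail to reject H0.


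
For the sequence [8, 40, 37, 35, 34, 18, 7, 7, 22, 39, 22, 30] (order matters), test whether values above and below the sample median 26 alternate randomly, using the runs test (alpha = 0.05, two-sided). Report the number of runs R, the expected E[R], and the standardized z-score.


Step 1: Compute median = 26; label A = above, B = below.
Labels in order: BAAAABBBBABA  (n_A = 6, n_B = 6)
Step 2: Count runs R = 6.
Step 3: Under H0 (random ordering), E[R] = 2*n_A*n_B/(n_A+n_B) + 1 = 2*6*6/12 + 1 = 7.0000.
        Var[R] = 2*n_A*n_B*(2*n_A*n_B - n_A - n_B) / ((n_A+n_B)^2 * (n_A+n_B-1)) = 4320/1584 = 2.7273.
        SD[R] = 1.6514.
Step 4: Continuity-corrected z = (R + 0.5 - E[R]) / SD[R] = (6 + 0.5 - 7.0000) / 1.6514 = -0.3028.
Step 5: Two-sided p-value via normal approximation = 2*(1 - Phi(|z|)) = 0.762069.
Step 6: alpha = 0.05. fail to reject H0.

R = 6, z = -0.3028, p = 0.762069, fail to reject H0.


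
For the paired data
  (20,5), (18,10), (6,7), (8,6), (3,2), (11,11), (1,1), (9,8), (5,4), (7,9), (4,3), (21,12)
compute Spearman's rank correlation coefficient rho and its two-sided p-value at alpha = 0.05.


Step 1: Rank x and y separately (midranks; no ties here).
rank(x): 20->11, 18->10, 6->5, 8->7, 3->2, 11->9, 1->1, 9->8, 5->4, 7->6, 4->3, 21->12
rank(y): 5->5, 10->10, 7->7, 6->6, 2->2, 11->11, 1->1, 8->8, 4->4, 9->9, 3->3, 12->12
Step 2: d_i = R_x(i) - R_y(i); compute d_i^2.
  (11-5)^2=36, (10-10)^2=0, (5-7)^2=4, (7-6)^2=1, (2-2)^2=0, (9-11)^2=4, (1-1)^2=0, (8-8)^2=0, (4-4)^2=0, (6-9)^2=9, (3-3)^2=0, (12-12)^2=0
sum(d^2) = 54.
Step 3: rho = 1 - 6*54 / (12*(12^2 - 1)) = 1 - 324/1716 = 0.811189.
Step 4: Under H0, t = rho * sqrt((n-2)/(1-rho^2)) = 4.3866 ~ t(10).
Step 5: Two-sided p-value from the t-distribution with 10 df = 0.001363.
Step 6: alpha = 0.05. reject H0.

rho = 0.8112, p = 0.001363, reject H0 at alpha = 0.05.


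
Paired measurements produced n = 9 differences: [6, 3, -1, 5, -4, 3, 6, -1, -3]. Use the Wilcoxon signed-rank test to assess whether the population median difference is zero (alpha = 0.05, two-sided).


Step 1: Drop any zero differences (none here) and take |d_i|.
|d| = [6, 3, 1, 5, 4, 3, 6, 1, 3]
Step 2: Midrank |d_i| (ties get averaged ranks).
ranks: |6|->8.5, |3|->4, |1|->1.5, |5|->7, |4|->6, |3|->4, |6|->8.5, |1|->1.5, |3|->4
Step 3: Attach original signs; sum ranks with positive sign and with negative sign.
W+ = 8.5 + 4 + 7 + 4 + 8.5 = 32
W- = 1.5 + 6 + 1.5 + 4 = 13
(Check: W+ + W- = 45 should equal n(n+1)/2 = 45.)
Step 4: Test statistic W = min(W+, W-) = 13.
Step 5: Ties in |d|, so use the tie-corrected normal approximation.
        E[W] = n(n+1)/4 = 9*10/4 = 22.5.
        Tie groups: |d|=1 (t=2), |d|=3 (t=3), |d|=6 (t=2); sum(t^3 - t) = 36.
        Var[W] = n(n+1)(2n+1)/24 - sum(t^3-t)/48 = 1710/24 - 36/48 = 70.5.
        z = (W - E[W]) / sqrt(Var[W]) = (13 - 22.5) / 8.3964 = -1.1314.
        Two-sided p = 2*Phi(z) = 0.257873.
Step 6: alpha = 0.05. fail to reject H0.

W+ = 32, W- = 13, W = min = 13, p = 0.257873, fail to reject H0.


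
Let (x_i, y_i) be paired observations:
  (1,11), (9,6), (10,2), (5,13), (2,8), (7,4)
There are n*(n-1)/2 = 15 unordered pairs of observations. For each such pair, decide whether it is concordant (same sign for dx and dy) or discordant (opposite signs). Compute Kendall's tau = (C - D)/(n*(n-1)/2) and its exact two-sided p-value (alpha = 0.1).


Step 1: Enumerate the 15 unordered pairs (i,j) with i<j and classify each by sign(x_j-x_i) * sign(y_j-y_i).
  (1,2):dx=+8,dy=-5->D; (1,3):dx=+9,dy=-9->D; (1,4):dx=+4,dy=+2->C; (1,5):dx=+1,dy=-3->D
  (1,6):dx=+6,dy=-7->D; (2,3):dx=+1,dy=-4->D; (2,4):dx=-4,dy=+7->D; (2,5):dx=-7,dy=+2->D
  (2,6):dx=-2,dy=-2->C; (3,4):dx=-5,dy=+11->D; (3,5):dx=-8,dy=+6->D; (3,6):dx=-3,dy=+2->D
  (4,5):dx=-3,dy=-5->C; (4,6):dx=+2,dy=-9->D; (5,6):dx=+5,dy=-4->D
Step 2: C = 3, D = 12, total pairs = 15.
Step 3: tau = (C - D)/(n(n-1)/2) = (3 - 12)/15 = -0.600000.
Step 4: Exact two-sided p-value (enumerate n! = 720 permutations of y under H0): p = 0.136111.
Step 5: alpha = 0.1. fail to reject H0.

tau_b = -0.6000 (C=3, D=12), p = 0.136111, fail to reject H0.


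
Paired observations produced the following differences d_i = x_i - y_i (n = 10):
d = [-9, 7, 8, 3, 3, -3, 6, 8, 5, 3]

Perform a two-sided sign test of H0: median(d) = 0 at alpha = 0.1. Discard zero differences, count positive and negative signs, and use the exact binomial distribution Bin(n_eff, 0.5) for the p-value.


Step 1: Discard zero differences. Original n = 10; n_eff = number of nonzero differences = 10.
Nonzero differences (with sign): -9, +7, +8, +3, +3, -3, +6, +8, +5, +3
Step 2: Count signs: positive = 8, negative = 2.
Step 3: Under H0: P(positive) = 0.5, so the number of positives S ~ Bin(10, 0.5).
Step 4: Two-sided exact p-value = sum of Bin(10,0.5) probabilities at or below the observed probability = 0.109375.
Step 5: alpha = 0.1. fail to reject H0.

n_eff = 10, pos = 8, neg = 2, p = 0.109375, fail to reject H0.


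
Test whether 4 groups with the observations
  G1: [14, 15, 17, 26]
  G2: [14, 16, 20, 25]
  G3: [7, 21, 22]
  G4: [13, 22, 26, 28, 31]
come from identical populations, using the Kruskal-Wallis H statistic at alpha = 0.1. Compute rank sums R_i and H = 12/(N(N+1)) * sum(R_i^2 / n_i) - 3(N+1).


Step 1: Combine all N = 16 observations and assign midranks.
sorted (value, group, rank): (7,G3,1), (13,G4,2), (14,G1,3.5), (14,G2,3.5), (15,G1,5), (16,G2,6), (17,G1,7), (20,G2,8), (21,G3,9), (22,G3,10.5), (22,G4,10.5), (25,G2,12), (26,G1,13.5), (26,G4,13.5), (28,G4,15), (31,G4,16)
Step 2: Sum ranks within each group.
R_1 = 29 (n_1 = 4)
R_2 = 29.5 (n_2 = 4)
R_3 = 20.5 (n_3 = 3)
R_4 = 57 (n_4 = 5)
Step 3: H = 12/(N(N+1)) * sum(R_i^2/n_i) - 3(N+1)
     = 12/(16*17) * (29^2/4 + 29.5^2/4 + 20.5^2/3 + 57^2/5) - 3*17
     = 0.044118 * 1217.7 - 51
     = 2.721875.
Step 4: Ties present; correction factor C = 1 - 18/(16^3 - 16) = 0.995588. Corrected H = 2.721875 / 0.995588 = 2.733936.
Step 5: Under H0, H ~ chi^2(3); p-value = 0.434491.
Step 6: alpha = 0.1. fail to reject H0.

H = 2.7339, df = 3, p = 0.434491, fail to reject H0.


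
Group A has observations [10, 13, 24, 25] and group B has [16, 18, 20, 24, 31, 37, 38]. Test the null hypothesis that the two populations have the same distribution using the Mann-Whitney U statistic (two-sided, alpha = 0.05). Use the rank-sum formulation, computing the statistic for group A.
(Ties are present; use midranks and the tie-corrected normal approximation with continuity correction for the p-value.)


Step 1: Combine and sort all 11 observations; assign midranks.
sorted (value, group): (10,X), (13,X), (16,Y), (18,Y), (20,Y), (24,X), (24,Y), (25,X), (31,Y), (37,Y), (38,Y)
ranks: 10->1, 13->2, 16->3, 18->4, 20->5, 24->6.5, 24->6.5, 25->8, 31->9, 37->10, 38->11
Step 2: Rank sum for X: R1 = 1 + 2 + 6.5 + 8 = 17.5.
Step 3: U_X = R1 - n1(n1+1)/2 = 17.5 - 4*5/2 = 17.5 - 10 = 7.5.
       U_Y = n1*n2 - U_X = 28 - 7.5 = 20.5.
Step 4: Ties are present, so use the tie-corrected normal approximation (with continuity correction) for the p-value.
Step 5: p-value = 0.255756; compare to alpha = 0.05. fail to reject H0.

U_X = 7.5, p = 0.255756, fail to reject H0 at alpha = 0.05.


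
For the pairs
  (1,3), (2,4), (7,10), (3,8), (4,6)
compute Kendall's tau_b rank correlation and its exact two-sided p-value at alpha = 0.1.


Step 1: Enumerate the 10 unordered pairs (i,j) with i<j and classify each by sign(x_j-x_i) * sign(y_j-y_i).
  (1,2):dx=+1,dy=+1->C; (1,3):dx=+6,dy=+7->C; (1,4):dx=+2,dy=+5->C; (1,5):dx=+3,dy=+3->C
  (2,3):dx=+5,dy=+6->C; (2,4):dx=+1,dy=+4->C; (2,5):dx=+2,dy=+2->C; (3,4):dx=-4,dy=-2->C
  (3,5):dx=-3,dy=-4->C; (4,5):dx=+1,dy=-2->D
Step 2: C = 9, D = 1, total pairs = 10.
Step 3: tau = (C - D)/(n(n-1)/2) = (9 - 1)/10 = 0.800000.
Step 4: Exact two-sided p-value (enumerate n! = 120 permutations of y under H0): p = 0.083333.
Step 5: alpha = 0.1. reject H0.

tau_b = 0.8000 (C=9, D=1), p = 0.083333, reject H0.


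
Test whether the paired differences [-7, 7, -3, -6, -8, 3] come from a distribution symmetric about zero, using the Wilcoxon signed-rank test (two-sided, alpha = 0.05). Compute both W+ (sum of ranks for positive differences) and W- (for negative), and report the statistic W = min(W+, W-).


Step 1: Drop any zero differences (none here) and take |d_i|.
|d| = [7, 7, 3, 6, 8, 3]
Step 2: Midrank |d_i| (ties get averaged ranks).
ranks: |7|->4.5, |7|->4.5, |3|->1.5, |6|->3, |8|->6, |3|->1.5
Step 3: Attach original signs; sum ranks with positive sign and with negative sign.
W+ = 4.5 + 1.5 = 6
W- = 4.5 + 1.5 + 3 + 6 = 15
(Check: W+ + W- = 21 should equal n(n+1)/2 = 21.)
Step 4: Test statistic W = min(W+, W-) = 6.
Step 5: Ties in |d|, so use the tie-corrected normal approximation.
        E[W] = n(n+1)/4 = 6*7/4 = 10.5.
        Tie groups: |d|=3 (t=2), |d|=7 (t=2); sum(t^3 - t) = 12.
        Var[W] = n(n+1)(2n+1)/24 - sum(t^3-t)/48 = 546/24 - 12/48 = 22.5.
        z = (W - E[W]) / sqrt(Var[W]) = (6 - 10.5) / 4.7434 = -0.9487.
        Two-sided p = 2*Phi(z) = 0.342782.
Step 6: alpha = 0.05. fail to reject H0.

W+ = 6, W- = 15, W = min = 6, p = 0.342782, fail to reject H0.


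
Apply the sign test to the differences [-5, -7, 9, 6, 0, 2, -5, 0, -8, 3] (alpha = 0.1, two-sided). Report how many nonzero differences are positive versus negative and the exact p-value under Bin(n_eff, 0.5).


Step 1: Discard zero differences. Original n = 10; n_eff = number of nonzero differences = 8.
Nonzero differences (with sign): -5, -7, +9, +6, +2, -5, -8, +3
Step 2: Count signs: positive = 4, negative = 4.
Step 3: Under H0: P(positive) = 0.5, so the number of positives S ~ Bin(8, 0.5).
Step 4: Two-sided exact p-value = sum of Bin(8,0.5) probabilities at or below the observed probability = 1.000000.
Step 5: alpha = 0.1. fail to reject H0.

n_eff = 8, pos = 4, neg = 4, p = 1.000000, fail to reject H0.


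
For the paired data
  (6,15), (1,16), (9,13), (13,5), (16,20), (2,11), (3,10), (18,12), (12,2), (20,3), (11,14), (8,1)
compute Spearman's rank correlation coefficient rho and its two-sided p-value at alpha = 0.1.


Step 1: Rank x and y separately (midranks; no ties here).
rank(x): 6->4, 1->1, 9->6, 13->9, 16->10, 2->2, 3->3, 18->11, 12->8, 20->12, 11->7, 8->5
rank(y): 15->10, 16->11, 13->8, 5->4, 20->12, 11->6, 10->5, 12->7, 2->2, 3->3, 14->9, 1->1
Step 2: d_i = R_x(i) - R_y(i); compute d_i^2.
  (4-10)^2=36, (1-11)^2=100, (6-8)^2=4, (9-4)^2=25, (10-12)^2=4, (2-6)^2=16, (3-5)^2=4, (11-7)^2=16, (8-2)^2=36, (12-3)^2=81, (7-9)^2=4, (5-1)^2=16
sum(d^2) = 342.
Step 3: rho = 1 - 6*342 / (12*(12^2 - 1)) = 1 - 2052/1716 = -0.195804.
Step 4: Under H0, t = rho * sqrt((n-2)/(1-rho^2)) = -0.6314 ~ t(10).
Step 5: Two-sided p-value from the t-distribution with 10 df = 0.541936.
Step 6: alpha = 0.1. fail to reject H0.

rho = -0.1958, p = 0.541936, fail to reject H0 at alpha = 0.1.


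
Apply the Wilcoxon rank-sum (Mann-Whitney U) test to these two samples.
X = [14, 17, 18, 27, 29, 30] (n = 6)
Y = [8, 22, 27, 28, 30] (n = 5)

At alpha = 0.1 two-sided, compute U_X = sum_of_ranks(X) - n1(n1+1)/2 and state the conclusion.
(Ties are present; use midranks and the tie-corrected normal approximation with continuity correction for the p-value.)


Step 1: Combine and sort all 11 observations; assign midranks.
sorted (value, group): (8,Y), (14,X), (17,X), (18,X), (22,Y), (27,X), (27,Y), (28,Y), (29,X), (30,X), (30,Y)
ranks: 8->1, 14->2, 17->3, 18->4, 22->5, 27->6.5, 27->6.5, 28->8, 29->9, 30->10.5, 30->10.5
Step 2: Rank sum for X: R1 = 2 + 3 + 4 + 6.5 + 9 + 10.5 = 35.
Step 3: U_X = R1 - n1(n1+1)/2 = 35 - 6*7/2 = 35 - 21 = 14.
       U_Y = n1*n2 - U_X = 30 - 14 = 16.
Step 4: Ties are present, so use the tie-corrected normal approximation (with continuity correction) for the p-value.
Step 5: p-value = 0.926933; compare to alpha = 0.1. fail to reject H0.

U_X = 14, p = 0.926933, fail to reject H0 at alpha = 0.1.


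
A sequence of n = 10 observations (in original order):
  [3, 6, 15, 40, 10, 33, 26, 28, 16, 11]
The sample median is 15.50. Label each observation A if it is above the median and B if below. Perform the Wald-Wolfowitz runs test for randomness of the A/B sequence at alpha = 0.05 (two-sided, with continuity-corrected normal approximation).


Step 1: Compute median = 15.50; label A = above, B = below.
Labels in order: BBBABAAAAB  (n_A = 5, n_B = 5)
Step 2: Count runs R = 5.
Step 3: Under H0 (random ordering), E[R] = 2*n_A*n_B/(n_A+n_B) + 1 = 2*5*5/10 + 1 = 6.0000.
        Var[R] = 2*n_A*n_B*(2*n_A*n_B - n_A - n_B) / ((n_A+n_B)^2 * (n_A+n_B-1)) = 2000/900 = 2.2222.
        SD[R] = 1.4907.
Step 4: Continuity-corrected z = (R + 0.5 - E[R]) / SD[R] = (5 + 0.5 - 6.0000) / 1.4907 = -0.3354.
Step 5: Two-sided p-value via normal approximation = 2*(1 - Phi(|z|)) = 0.737316.
Step 6: alpha = 0.05. fail to reject H0.

R = 5, z = -0.3354, p = 0.737316, fail to reject H0.


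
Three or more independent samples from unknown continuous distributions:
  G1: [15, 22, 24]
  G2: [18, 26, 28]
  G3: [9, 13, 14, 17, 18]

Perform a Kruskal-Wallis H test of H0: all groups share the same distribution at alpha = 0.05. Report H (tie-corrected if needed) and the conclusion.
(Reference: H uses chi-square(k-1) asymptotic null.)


Step 1: Combine all N = 11 observations and assign midranks.
sorted (value, group, rank): (9,G3,1), (13,G3,2), (14,G3,3), (15,G1,4), (17,G3,5), (18,G2,6.5), (18,G3,6.5), (22,G1,8), (24,G1,9), (26,G2,10), (28,G2,11)
Step 2: Sum ranks within each group.
R_1 = 21 (n_1 = 3)
R_2 = 27.5 (n_2 = 3)
R_3 = 17.5 (n_3 = 5)
Step 3: H = 12/(N(N+1)) * sum(R_i^2/n_i) - 3(N+1)
     = 12/(11*12) * (21^2/3 + 27.5^2/3 + 17.5^2/5) - 3*12
     = 0.090909 * 460.333 - 36
     = 5.848485.
Step 4: Ties present; correction factor C = 1 - 6/(11^3 - 11) = 0.995455. Corrected H = 5.848485 / 0.995455 = 5.875190.
Step 5: Under H0, H ~ chi^2(2); p-value = 0.052993.
Step 6: alpha = 0.05. fail to reject H0.

H = 5.8752, df = 2, p = 0.052993, fail to reject H0.
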